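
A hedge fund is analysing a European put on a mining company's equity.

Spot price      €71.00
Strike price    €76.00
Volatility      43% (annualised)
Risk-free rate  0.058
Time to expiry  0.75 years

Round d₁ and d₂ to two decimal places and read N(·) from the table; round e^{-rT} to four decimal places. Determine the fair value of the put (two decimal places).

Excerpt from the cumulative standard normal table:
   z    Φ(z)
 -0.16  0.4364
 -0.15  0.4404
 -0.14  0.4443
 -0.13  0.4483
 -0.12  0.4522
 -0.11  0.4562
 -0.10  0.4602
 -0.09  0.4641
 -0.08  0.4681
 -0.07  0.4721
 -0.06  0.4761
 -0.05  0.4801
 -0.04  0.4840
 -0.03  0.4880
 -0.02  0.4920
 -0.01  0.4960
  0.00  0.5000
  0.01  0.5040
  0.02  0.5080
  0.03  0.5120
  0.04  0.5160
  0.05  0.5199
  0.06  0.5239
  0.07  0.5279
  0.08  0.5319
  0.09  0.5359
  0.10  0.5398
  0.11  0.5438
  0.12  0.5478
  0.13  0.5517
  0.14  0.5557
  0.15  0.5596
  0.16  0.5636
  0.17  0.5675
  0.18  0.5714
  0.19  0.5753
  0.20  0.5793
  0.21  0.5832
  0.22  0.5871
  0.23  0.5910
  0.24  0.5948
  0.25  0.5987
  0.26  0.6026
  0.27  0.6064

€11.46

T = 0.75;  σ√T = 0.3724
ln(S/K) + (r + σ²/2)T = ln(71/76) + (0.058 + 0.43²/2)·0.75 = -0.0681 + 0.1128 = 0.0448
d₁ = 0.0448 / 0.3724 = 0.1203 → 0.12
d₂ = d₁ − σ√T = 0.1203 − 0.3724 = -0.2521 → -0.25
e^(−rT) = e^(−0.058·0.75) = 0.9574
N(−d₂) = N(0.25) = 0.5987;  N(−d₁) = N(-0.12) = 0.4522
P = 76·0.9574·0.5987 − 71·0.4522 = 43.5628 − 32.1062 = 11.4566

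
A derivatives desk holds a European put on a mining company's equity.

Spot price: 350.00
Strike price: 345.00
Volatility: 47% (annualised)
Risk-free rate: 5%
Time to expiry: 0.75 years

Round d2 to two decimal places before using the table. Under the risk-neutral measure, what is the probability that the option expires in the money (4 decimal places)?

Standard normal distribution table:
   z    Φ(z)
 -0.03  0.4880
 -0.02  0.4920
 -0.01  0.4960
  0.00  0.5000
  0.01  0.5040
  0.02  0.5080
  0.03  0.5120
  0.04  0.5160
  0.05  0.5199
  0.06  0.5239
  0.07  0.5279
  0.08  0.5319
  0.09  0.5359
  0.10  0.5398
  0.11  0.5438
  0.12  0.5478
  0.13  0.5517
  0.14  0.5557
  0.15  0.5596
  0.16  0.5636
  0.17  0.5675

T = 0.75;  σ√T = 0.4070
d₁ = [ln(350/345) + (0.05 + 0.47²/2)·0.75] / 0.4070 = [0.0144 + 0.1203] / 0.4070 = 0.3310 ⇒ 0.33
d₂ = d₁ − σ√T = 0.3310 − 0.4070 = -0.0760 ⇒ -0.08
Pr(exercise) under Q = N(−d₂) = N(0.08) = 0.5319

0.5319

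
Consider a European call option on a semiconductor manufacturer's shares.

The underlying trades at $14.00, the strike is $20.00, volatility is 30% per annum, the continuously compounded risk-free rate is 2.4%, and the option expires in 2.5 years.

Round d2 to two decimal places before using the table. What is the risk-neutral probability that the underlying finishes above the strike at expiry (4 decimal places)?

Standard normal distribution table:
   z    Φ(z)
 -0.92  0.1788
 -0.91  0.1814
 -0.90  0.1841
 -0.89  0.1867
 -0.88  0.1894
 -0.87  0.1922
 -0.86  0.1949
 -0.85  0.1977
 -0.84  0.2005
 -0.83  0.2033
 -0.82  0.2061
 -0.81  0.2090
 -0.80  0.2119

0.1949

T = 2.5;  σ√T = 0.4743
d₁ = [ln(14/20) + (0.024 + 0.3²/2)·2.5] / 0.4743 = [-0.3567 + 0.1725] / 0.4743 = -0.3883 ≈ -0.39
d₂ = d₁ − σ√T = -0.3883 − 0.4743 = -0.8626 ≈ -0.86
Risk-neutral Pr[S_T > K] = N(d₂) = N(-0.86) = 0.1949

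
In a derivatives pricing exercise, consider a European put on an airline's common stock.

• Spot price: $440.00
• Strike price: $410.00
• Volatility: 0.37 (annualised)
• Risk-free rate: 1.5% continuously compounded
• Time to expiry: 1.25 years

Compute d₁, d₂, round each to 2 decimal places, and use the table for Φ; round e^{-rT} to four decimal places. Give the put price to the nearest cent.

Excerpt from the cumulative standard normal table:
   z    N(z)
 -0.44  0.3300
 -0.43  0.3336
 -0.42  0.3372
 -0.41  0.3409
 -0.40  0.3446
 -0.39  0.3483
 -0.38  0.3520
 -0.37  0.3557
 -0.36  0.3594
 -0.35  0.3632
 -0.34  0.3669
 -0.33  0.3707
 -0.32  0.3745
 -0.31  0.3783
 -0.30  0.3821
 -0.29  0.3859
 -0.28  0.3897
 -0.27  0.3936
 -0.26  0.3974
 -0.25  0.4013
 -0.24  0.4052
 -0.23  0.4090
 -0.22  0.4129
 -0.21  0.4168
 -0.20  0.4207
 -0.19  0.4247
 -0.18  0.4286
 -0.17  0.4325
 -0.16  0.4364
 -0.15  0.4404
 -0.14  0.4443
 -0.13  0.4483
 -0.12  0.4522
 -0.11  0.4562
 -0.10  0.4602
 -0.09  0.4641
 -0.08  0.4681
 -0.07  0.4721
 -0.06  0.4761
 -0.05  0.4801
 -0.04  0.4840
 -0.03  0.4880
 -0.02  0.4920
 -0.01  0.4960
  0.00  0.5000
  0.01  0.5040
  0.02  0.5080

σ√T = 0.37 × 1.1180 = 0.4137
d₁ = [ln(440/410) + (0.015 + ½·0.37²)·1.25] / (σ√T) = (0.0706 + 0.1043) / 0.4137 = 0.4229 which rounds to 0.42
d₂ = 0.4229 − 0.4137 = 0.0092 which rounds to 0.01
e^(−rT) = e^(−0.015·1.25) = 0.9814
P = 410·0.9814·N(-0.01) − 440·N(-0.42) = 410·0.9814·0.4960 − 440·0.3372 = 199.5775 − 148.3680 = 51.2095

$51.21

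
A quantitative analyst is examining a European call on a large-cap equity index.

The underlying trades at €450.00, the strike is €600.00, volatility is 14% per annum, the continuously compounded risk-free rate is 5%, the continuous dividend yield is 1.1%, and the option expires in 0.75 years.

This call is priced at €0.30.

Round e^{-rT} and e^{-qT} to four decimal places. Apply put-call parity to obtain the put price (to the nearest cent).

€131.91

e^(−qT) = e^(−0.011·0.75) = 0.9918;  e^(−rT) = e^(−0.05·0.75) = 0.9632
Put-call parity: C − P = S·e^(−qT) − K·e^(−rT) = 450·0.9918 − 600·0.9632 = 446.3100 − 577.9200 = -131.6100
P = C − (C − P) = 0.30 − (-131.6100) = 131.9100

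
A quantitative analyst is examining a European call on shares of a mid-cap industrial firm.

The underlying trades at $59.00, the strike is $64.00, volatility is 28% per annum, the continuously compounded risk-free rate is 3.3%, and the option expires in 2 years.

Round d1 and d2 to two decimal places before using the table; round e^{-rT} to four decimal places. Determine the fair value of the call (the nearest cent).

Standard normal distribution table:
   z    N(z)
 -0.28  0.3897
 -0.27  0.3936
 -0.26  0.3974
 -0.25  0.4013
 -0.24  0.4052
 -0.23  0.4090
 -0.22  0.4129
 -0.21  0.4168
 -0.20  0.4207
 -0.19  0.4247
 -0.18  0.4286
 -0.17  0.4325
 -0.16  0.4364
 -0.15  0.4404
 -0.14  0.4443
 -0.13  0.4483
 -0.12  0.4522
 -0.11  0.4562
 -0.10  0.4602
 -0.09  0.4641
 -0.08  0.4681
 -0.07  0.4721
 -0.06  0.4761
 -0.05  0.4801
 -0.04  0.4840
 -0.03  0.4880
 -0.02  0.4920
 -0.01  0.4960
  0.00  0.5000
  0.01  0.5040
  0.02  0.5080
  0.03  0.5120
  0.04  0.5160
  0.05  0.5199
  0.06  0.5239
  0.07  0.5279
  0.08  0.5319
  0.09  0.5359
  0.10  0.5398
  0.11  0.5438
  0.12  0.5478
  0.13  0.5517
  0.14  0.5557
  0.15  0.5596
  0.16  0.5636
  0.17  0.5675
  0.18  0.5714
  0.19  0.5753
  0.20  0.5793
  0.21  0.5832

$8.98

σ√T = 0.28·√2 = 0.3960
d₁ = [ln(59/64) + (0.033 + 0.28²/2)·2] / 0.3960 = [-0.0813 + 0.1444] / 0.3960 = 0.1592 ⇒ 0.16
d₂ = d₁ − σ√T = 0.1592 − 0.3960 = -0.2367 ⇒ -0.24
e^(−rT) = e^(−0.033·2) = 0.9361
C = 59·N(0.16) − 64·0.9361·N(-0.24) = 59·0.5636 − 64·0.9361·0.4052 = 33.2524 − 24.2757 = 8.9767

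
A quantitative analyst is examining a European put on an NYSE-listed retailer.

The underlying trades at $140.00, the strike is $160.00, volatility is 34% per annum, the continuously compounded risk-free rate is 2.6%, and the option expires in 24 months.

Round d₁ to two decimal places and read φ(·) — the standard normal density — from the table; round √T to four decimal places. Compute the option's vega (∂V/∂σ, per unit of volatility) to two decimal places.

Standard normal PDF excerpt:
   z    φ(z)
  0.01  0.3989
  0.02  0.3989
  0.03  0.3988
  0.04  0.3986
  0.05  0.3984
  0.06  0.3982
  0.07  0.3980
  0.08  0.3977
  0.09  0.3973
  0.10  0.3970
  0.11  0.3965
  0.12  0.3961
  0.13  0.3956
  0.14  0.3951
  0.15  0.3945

σ√T = 0.34·√2 = 0.4808
d₁ = [ln(140/160) + (0.026 + ½·0.34²)·2] / (σ√T) = (-0.1335 + 0.1676) / 0.4808 = 0.0709 → 0.07
√T = √2 = 1.4142
φ(d₁) = φ(0.07) = 0.3980
vega = S·φ(d₁)·√T = 140·0.3980·1.4142 = 78.7992

78.80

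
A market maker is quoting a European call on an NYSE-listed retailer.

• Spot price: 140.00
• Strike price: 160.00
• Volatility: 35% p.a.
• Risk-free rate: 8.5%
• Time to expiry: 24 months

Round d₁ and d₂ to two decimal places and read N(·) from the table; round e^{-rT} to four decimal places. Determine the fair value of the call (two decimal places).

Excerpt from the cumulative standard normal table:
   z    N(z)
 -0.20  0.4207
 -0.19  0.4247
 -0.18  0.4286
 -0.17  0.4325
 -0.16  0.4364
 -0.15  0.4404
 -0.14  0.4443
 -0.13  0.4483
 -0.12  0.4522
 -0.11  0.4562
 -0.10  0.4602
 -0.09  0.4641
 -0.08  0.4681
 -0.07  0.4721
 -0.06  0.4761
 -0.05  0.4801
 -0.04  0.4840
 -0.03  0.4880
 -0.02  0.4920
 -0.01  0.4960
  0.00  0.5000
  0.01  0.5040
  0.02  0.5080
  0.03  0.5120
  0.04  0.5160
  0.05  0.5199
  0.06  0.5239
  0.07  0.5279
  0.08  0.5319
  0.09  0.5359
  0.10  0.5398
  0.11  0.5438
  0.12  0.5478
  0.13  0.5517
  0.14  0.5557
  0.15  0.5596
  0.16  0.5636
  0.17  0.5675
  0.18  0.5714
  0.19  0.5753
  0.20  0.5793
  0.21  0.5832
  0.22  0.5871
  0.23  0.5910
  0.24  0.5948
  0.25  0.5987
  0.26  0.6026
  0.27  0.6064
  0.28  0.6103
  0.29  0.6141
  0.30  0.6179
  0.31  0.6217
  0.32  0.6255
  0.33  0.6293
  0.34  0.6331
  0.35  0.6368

29.19

σ√T = 0.35 × 1.4142 = 0.4950
d₁ = [ln(140/160) + (0.085 + 0.35²/2)·2] / 0.4950 = [-0.1335 + 0.2925] / 0.4950 = 0.3212 ≈ 0.32
d₂ = d₁ − σ√T = 0.3212 − 0.4950 = -0.1738 ≈ -0.17
e^(−rT) = e^(−0.085·2) = 0.8437
N(d₁) = N(0.32) = 0.6255;  N(d₂) = N(-0.17) = 0.4325
C = 140·0.6255 − 160·0.8437·0.4325 = 87.5700 − 58.3840 = 29.1860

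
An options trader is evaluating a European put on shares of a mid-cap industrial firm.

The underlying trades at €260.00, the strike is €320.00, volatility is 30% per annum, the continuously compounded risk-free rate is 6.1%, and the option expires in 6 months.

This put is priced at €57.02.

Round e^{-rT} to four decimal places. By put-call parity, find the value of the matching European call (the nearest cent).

€6.62

e^(−rT) = e^(−0.061·0.5) = 0.9700
Put-call parity: C − P = S − K·e^(−rT) = 260 − 320·0.9700 = 260 − 310.4000 = -50.4000
C = P + (C − P) = 57.02 + (-50.4000) = 6.6200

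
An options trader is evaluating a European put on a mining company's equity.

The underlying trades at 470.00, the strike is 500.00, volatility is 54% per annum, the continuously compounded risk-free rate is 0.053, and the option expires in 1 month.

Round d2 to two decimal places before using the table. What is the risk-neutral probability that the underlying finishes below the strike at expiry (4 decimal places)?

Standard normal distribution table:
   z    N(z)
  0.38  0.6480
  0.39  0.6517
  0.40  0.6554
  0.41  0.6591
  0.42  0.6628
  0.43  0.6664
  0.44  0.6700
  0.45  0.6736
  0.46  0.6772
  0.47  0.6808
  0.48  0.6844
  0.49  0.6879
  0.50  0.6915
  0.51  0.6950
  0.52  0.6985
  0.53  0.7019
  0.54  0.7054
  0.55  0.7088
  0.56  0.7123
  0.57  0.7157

σ√T = 0.54·√0.08333 = 0.1559
d₁ = [ln(470/500) + (0.053 + ½·0.54²)·0.08333] / (σ√T) = (-0.0619 + 0.0166) / 0.1559 = -0.2907 which rounds to -0.29
d₂ = -0.2907 − 0.1559 = -0.4465 which rounds to -0.45
Pr(exercise) under Q = N(−d₂) = N(0.45) = 0.6736

0.6736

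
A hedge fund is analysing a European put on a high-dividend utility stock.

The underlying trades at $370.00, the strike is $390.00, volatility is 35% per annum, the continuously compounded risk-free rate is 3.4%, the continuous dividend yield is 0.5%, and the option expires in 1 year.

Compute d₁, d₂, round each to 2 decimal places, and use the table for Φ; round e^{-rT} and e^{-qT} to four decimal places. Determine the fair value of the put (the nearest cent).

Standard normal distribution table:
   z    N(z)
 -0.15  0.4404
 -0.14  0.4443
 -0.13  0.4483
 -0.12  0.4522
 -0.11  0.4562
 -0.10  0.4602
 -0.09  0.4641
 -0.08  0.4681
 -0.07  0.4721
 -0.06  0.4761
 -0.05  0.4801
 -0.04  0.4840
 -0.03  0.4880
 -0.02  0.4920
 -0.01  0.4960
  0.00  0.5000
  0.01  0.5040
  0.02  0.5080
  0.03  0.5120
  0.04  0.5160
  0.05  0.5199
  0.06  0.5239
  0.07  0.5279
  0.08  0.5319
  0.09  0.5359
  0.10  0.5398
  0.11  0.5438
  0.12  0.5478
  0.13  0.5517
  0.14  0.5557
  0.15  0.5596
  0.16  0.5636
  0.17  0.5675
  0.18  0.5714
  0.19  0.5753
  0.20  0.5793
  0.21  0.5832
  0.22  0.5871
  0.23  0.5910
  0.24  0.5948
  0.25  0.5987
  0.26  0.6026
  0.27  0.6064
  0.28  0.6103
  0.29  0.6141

$56.27

T = 1;  σ√T = 0.3500
ln(S/K) + (r − q + σ²/2)T = ln(370/390) + (0.034 − 0.005 + 0.35²/2)·1 = -0.0526 + 0.0902 = 0.0376
d₁ = 0.0376 / 0.3500 = 0.1074 which rounds to 0.11
d₂ = d₁ − σ√T = 0.1074 − 0.3500 = -0.2426 which rounds to -0.24
e^(−qT) = e^(−0.005·1) = 0.9950;  e^(−rT) = e^(−0.034·1) = 0.9666
P = 390·0.9666·N(0.24) − 370·0.9950·N(-0.11) = 390·0.9666·0.5948 − 370·0.9950·0.4562 = 224.2241 − 167.9500 = 56.2741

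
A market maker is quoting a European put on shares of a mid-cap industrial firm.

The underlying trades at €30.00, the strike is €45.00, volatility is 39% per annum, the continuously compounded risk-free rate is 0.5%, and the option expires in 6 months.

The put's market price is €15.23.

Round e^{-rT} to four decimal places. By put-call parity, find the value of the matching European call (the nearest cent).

€0.34

exp(−rT) = exp(−0.005·0.5) = 0.9975
Put-call parity: C − P = S − K·e^(−rT) = 30 − 45·0.9975 = 30 − 44.8875 = -14.8875
C = P + (C − P) = 15.23 + (-14.8875) = 0.3425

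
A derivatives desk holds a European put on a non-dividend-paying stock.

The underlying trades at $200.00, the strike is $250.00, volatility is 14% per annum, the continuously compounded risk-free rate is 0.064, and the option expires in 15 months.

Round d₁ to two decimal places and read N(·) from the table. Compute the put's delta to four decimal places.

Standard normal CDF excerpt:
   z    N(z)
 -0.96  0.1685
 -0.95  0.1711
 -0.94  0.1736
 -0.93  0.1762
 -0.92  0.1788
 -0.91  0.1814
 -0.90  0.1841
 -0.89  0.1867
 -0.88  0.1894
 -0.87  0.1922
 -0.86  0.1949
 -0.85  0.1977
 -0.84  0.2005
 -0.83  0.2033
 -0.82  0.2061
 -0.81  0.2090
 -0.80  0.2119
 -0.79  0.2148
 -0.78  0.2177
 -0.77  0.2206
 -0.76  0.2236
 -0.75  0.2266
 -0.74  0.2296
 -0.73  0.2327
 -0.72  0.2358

-0.7995

σ√T = 0.14·√1.25 = 0.1565
d₁ = [ln(200/250) + (0.064 + ½·0.14²)·1.25] / (σ√T) = (-0.2231 + 0.0922) / 0.1565 = -0.8362 which rounds to -0.84
N(d₁) = N(-0.84) = 0.2005
Δ_put = N(d₁) − 1 = 0.2005 − 1 = -0.7995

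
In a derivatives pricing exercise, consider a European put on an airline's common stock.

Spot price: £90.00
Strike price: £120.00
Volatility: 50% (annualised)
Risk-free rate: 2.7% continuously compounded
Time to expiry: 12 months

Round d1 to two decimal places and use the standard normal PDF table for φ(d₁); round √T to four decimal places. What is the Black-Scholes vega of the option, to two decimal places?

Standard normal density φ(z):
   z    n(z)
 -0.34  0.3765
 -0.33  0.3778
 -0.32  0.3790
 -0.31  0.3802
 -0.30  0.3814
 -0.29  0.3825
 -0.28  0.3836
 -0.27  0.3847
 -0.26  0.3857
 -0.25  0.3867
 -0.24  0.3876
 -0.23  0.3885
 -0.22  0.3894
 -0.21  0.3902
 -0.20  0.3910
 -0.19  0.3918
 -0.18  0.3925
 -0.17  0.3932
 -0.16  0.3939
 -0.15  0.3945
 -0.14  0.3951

T = 1;  σ√T = 0.5000
d₁ = [ln(90/120) + (0.027 + 0.5²/2)·1] / 0.5000 = [-0.2877 + 0.1520] / 0.5000 = -0.2714 → -0.27
√T = √1 = 1.0000
φ(d₁) = φ(-0.27) = 0.3847
vega = S·φ(d₁)·√T = 90·0.3847·1.0000 = 34.6230
(Vega is the same for a European call and put with the same parameters.)

34.62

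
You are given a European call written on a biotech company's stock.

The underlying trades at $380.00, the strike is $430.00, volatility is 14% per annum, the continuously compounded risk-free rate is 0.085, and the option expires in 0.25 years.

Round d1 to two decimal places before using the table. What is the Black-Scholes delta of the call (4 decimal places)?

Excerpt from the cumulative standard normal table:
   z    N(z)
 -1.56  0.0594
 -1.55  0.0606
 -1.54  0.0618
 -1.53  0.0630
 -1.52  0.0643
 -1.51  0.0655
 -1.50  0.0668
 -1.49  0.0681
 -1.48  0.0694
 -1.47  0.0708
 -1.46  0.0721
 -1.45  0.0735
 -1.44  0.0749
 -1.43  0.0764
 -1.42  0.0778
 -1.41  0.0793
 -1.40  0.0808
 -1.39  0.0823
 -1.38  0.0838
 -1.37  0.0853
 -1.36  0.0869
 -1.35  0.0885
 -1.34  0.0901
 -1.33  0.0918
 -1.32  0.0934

T = 0.25;  σ√T = 0.0700
d₁ = [ln(380/430) + (0.085 + 0.14²/2)·0.25] / 0.0700 = [-0.1236 + 0.0237] / 0.0700 = -1.4273 ≈ -1.43
N(d₁) = N(-1.43) = 0.0764
Δ_call = N(d₁) = 0.0764

0.0764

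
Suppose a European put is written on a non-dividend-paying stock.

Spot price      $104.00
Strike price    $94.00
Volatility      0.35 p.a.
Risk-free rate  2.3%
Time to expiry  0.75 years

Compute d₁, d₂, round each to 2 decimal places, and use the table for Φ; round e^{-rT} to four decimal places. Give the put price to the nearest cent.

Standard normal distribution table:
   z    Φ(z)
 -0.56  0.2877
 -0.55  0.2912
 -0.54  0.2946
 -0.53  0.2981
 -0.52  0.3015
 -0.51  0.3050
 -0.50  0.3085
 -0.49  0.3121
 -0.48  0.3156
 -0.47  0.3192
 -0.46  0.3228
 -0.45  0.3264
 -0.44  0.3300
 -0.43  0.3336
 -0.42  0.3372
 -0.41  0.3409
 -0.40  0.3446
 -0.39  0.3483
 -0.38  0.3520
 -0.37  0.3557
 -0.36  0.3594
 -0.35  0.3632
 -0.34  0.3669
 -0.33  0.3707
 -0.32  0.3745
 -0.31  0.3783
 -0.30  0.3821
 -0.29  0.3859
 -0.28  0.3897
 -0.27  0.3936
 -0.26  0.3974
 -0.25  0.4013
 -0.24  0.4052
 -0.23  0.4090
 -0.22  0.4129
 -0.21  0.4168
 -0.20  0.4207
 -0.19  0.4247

σ√T = 0.35 × 0.8660 = 0.3031
d₁ = [ln(104/94) + (0.023 + ½·0.35²)·0.75] / (σ√T) = (0.1011 + 0.0632) / 0.3031 = 0.5420 which rounds to 0.54
d₂ = 0.5420 − 0.3031 = 0.2389 which rounds to 0.24
exp(−rT) = exp(−0.023·0.75) = 0.9829
P = 94·0.9829·N(-0.24) − 104·N(-0.54) = 94·0.9829·0.4052 − 104·0.2946 = 37.4375 − 30.6384 = 6.7991

$6.80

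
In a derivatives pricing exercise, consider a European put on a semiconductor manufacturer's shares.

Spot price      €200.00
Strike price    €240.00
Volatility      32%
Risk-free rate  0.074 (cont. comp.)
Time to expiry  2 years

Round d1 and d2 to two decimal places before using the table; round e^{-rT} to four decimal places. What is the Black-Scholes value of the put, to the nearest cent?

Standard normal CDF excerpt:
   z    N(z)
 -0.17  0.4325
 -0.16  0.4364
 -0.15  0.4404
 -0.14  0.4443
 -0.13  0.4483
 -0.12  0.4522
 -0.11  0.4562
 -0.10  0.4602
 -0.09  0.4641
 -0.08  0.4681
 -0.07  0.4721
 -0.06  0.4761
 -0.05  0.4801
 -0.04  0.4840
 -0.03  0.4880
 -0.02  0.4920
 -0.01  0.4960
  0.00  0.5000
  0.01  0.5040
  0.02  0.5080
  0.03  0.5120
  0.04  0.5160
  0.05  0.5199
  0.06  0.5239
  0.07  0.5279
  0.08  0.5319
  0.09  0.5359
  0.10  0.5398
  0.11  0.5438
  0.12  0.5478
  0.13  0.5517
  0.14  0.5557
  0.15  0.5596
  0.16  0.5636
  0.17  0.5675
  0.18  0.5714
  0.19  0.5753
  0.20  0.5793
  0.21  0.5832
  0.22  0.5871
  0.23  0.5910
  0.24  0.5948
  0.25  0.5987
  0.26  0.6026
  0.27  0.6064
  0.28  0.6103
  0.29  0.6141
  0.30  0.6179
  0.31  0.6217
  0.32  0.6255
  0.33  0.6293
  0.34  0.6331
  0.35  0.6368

σ√T = 0.32 × 1.4142 = 0.4525
ln(S/K) + (r + σ²/2)T = ln(200/240) + (0.074 + 0.32²/2)·2 = -0.1823 + 0.2504 = 0.0681
d₁ = 0.0681 / 0.4525 = 0.1504 ⇒ 0.15
d₂ = d₁ − σ√T = 0.1504 − 0.4525 = -0.3021 ⇒ -0.30
e^(−rT) = e^(−0.074·2) = 0.8624
P = 240·0.8624·N(0.30) − 200·N(-0.15) = 240·0.8624·0.6179 − 200·0.4404 = 127.8905 − 88.0800 = 39.8105

€39.81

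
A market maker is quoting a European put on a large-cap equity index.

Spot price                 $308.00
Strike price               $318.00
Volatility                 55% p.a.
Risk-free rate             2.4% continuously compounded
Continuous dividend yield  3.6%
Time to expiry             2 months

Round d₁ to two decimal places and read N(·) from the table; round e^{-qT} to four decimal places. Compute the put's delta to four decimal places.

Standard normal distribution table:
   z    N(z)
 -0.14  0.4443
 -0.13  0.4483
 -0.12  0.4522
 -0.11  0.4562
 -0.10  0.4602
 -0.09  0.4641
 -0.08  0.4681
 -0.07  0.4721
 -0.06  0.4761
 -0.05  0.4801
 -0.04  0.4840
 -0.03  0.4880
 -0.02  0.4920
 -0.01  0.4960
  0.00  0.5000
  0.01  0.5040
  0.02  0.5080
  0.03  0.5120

-0.5129

σ√T = 0.55·√0.1667 = 0.2245
d₁ = [ln(308/318) + (0.024 − 0.036 + 0.55²/2)·0.1667] / 0.2245 = [-0.0320 + 0.0232] / 0.2245 = -0.0389 ≈ -0.04
N(d₁) = N(-0.04) = 0.4840
Δ_put = exp(−qT)·(N(d₁) − 1) = 0.9940·(0.4840 − 1) = -0.5129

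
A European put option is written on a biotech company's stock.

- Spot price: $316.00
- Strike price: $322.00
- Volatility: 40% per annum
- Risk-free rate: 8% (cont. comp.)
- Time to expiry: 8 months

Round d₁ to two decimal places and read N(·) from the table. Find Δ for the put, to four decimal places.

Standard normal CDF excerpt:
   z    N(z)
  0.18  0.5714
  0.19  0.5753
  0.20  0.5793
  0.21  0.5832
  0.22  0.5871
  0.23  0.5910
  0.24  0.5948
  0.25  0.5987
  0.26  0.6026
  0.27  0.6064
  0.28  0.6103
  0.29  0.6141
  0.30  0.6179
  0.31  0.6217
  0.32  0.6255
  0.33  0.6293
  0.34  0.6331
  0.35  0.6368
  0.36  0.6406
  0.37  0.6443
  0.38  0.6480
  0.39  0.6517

-0.3936

σ√T = 0.4·√0.6667 = 0.3266
d₁ = [ln(316/322) + (0.08 + 0.4²/2)·0.6667] / 0.3266 = [-0.0188 + 0.1067] / 0.3266 = 0.2690 which rounds to 0.27
N(d₁) = N(0.27) = 0.6064
Δ_put = N(d₁) − 1 = 0.6064 − 1 = -0.3936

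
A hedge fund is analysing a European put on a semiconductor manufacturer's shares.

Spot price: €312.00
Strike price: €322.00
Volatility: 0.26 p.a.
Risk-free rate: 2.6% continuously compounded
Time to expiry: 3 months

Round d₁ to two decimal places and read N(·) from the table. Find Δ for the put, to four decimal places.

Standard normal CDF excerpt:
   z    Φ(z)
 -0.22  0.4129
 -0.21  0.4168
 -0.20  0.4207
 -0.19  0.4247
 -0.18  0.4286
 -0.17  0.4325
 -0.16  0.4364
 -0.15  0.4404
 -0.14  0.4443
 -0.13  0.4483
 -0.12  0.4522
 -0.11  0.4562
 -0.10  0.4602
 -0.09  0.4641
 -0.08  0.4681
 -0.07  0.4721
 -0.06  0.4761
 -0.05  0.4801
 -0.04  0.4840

-0.5517

σ√T = 0.26·√0.25 = 0.1300
d₁ = [ln(312/322) + (0.026 + ½·0.26²)·0.25] / (σ√T) = (-0.0315 + 0.0150) / 0.1300 = -0.1277 which rounds to -0.13
N(d₁) = N(-0.13) = 0.4483
Δ_put = N(d₁) − 1 = 0.4483 − 1 = -0.5517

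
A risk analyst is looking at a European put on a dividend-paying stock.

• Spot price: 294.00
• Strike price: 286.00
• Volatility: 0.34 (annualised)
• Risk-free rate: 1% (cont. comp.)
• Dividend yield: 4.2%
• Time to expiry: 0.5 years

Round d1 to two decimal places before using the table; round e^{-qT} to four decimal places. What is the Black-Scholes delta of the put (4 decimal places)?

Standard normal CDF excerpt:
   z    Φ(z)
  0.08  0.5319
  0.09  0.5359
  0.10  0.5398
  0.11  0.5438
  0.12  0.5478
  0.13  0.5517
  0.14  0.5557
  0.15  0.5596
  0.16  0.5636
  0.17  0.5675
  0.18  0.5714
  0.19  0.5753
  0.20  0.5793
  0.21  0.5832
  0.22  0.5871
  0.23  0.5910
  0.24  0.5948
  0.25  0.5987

σ√T = 0.34·√0.5 = 0.2404
d₁ = [ln(294/286) + (0.01 − 0.042 + 0.34²/2)·0.5] / 0.2404 = [0.0276 + 0.0129] / 0.2404 = 0.1684 which rounds to 0.17
N(d₁) = N(0.17) = 0.5675
Δ_put = e^(−qT)·(N(d₁) − 1) = 0.9792·(0.5675 − 1) = -0.4235

-0.4235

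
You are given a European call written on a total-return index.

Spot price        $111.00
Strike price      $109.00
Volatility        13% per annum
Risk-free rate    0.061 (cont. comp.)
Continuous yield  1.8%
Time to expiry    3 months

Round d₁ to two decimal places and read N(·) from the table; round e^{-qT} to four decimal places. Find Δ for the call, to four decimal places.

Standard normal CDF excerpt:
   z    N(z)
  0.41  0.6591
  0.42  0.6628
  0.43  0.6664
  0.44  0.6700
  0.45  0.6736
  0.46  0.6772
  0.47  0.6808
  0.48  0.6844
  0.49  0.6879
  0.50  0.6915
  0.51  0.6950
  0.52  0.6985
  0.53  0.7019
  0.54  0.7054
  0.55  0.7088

T = 0.25;  σ√T = 0.0650
d₁ = [ln(111/109) + (0.061 − 0.018 + 0.13²/2)·0.25] / 0.0650 = [0.0182 + 0.0129] / 0.0650 = 0.4776 ⇒ 0.48
N(d₁) = N(0.48) = 0.6844
Δ_call = exp(−qT)·N(d₁) = 0.9955·0.6844 = 0.6813

0.6813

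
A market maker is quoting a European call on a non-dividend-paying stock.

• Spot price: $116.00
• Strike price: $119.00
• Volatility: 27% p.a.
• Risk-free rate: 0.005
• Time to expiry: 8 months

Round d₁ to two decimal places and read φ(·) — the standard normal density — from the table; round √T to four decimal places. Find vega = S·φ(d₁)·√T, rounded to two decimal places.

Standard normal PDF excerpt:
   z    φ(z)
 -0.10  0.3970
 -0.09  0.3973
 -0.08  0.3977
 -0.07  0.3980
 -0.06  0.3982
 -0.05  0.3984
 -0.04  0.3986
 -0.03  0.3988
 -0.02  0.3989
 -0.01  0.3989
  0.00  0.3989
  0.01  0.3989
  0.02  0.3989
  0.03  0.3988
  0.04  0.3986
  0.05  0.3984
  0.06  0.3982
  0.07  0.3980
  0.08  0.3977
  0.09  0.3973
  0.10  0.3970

37.78

T = 0.6667;  σ√T = 0.2205
d₁ = [ln(116/119) + (0.005 + ½·0.27²)·0.6667] / (σ√T) = (-0.0255 + 0.0276) / 0.2205 = 0.0095 which rounds to 0.01
√T = √0.6667 = 0.8165
φ(d₁) = φ(0.01) = 0.3989
vega = S·φ(d₁)·√T = 116·0.3989·0.8165 = 37.7814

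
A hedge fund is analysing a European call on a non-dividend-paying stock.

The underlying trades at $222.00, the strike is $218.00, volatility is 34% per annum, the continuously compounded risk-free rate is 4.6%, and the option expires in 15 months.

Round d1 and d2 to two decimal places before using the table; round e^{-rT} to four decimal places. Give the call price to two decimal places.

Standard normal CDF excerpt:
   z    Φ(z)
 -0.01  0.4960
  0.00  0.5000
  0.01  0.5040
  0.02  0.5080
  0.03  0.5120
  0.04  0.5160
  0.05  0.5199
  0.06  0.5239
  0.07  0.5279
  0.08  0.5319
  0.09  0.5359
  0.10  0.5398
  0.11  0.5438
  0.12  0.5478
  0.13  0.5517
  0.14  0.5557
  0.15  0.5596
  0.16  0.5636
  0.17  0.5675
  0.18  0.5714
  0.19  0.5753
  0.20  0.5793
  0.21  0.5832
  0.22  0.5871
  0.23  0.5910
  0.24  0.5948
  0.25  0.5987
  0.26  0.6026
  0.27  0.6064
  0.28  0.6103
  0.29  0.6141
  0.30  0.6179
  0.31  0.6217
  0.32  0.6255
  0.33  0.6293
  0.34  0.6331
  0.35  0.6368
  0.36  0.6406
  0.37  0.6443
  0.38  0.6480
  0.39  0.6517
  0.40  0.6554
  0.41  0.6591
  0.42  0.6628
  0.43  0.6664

$40.95

σ√T = 0.34·√1.25 = 0.3801
d₁ = [ln(222/218) + (0.046 + 0.34²/2)·1.25] / 0.3801 = [0.0182 + 0.1298] / 0.3801 = 0.3892 ⇒ 0.39
d₂ = d₁ − σ√T = 0.3892 − 0.3801 = 0.0090 ⇒ 0.01
exp(−rT) = exp(−0.046·1.25) = 0.9441
C = 222·N(0.39) − 218·0.9441·N(0.01) = 222·0.6517 − 218·0.9441·0.5040 = 144.6774 − 103.7302 = 40.9472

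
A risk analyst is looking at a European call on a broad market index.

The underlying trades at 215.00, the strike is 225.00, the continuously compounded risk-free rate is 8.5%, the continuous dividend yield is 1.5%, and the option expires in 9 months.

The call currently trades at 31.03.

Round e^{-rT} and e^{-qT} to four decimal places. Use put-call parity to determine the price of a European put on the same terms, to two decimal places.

e^(−qT) = e^(−0.015·0.75) = 0.9888;  e^(−rT) = e^(−0.085·0.75) = 0.9382
Put-call parity: C − P = S·e^(−qT) − K·e^(−rT) = 215·0.9888 − 225·0.9382 = 212.5920 − 211.0950 = 1.4970
P = C − (C − P) = 31.03 − (1.4970) = 29.5330

29.53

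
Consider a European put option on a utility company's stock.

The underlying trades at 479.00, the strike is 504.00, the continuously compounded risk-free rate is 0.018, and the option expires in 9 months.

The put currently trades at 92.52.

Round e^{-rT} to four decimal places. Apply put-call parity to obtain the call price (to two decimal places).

74.27

exp(−rT) = exp(−0.018·0.75) = 0.9866
Put-call parity: C − P = S − K·e^(−rT) = 479 − 504·0.9866 = 479 − 497.2464 = -18.2464
C = P + (C − P) = 92.52 + (-18.2464) = 74.2736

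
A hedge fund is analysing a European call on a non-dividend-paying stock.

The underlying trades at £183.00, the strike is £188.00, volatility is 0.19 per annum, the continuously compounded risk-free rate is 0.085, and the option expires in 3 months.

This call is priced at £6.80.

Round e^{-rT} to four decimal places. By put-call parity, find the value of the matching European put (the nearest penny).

£7.85

e^(−rT) = e^(−0.085·0.25) = 0.9790
Put-call parity: C − P = S − K·e^(−rT) = 183 − 188·0.9790 = 183 − 184.0520 = -1.0520
P = C − (C − P) = 6.80 − (-1.0520) = 7.8520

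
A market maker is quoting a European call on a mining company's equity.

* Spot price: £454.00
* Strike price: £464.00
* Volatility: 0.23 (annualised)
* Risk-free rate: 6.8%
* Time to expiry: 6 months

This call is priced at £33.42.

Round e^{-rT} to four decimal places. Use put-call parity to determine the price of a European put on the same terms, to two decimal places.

£27.92

exp(−rT) = exp(−0.068·0.5) = 0.9666
Put-call parity: C − P = S − K·e^(−rT) = 454 − 464·0.9666 = 454 − 448.5024 = 5.4976
P = C − (C − P) = 33.42 − (5.4976) = 27.9224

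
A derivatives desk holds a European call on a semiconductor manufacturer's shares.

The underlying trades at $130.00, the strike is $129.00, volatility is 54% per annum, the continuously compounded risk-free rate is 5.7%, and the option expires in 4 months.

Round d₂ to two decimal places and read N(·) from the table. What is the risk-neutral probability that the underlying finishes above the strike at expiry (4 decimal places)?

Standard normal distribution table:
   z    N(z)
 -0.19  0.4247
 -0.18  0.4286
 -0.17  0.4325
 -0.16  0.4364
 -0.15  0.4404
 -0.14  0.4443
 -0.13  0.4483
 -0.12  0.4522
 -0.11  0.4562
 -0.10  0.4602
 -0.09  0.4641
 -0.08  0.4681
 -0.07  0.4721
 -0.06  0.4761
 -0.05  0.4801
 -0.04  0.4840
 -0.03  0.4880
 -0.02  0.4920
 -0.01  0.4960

0.4721

σ√T = 0.54·√0.3333 = 0.3118
d₁ = [ln(130/129) + (0.057 + 0.54²/2)·0.3333] / 0.3118 = [0.0077 + 0.0676] / 0.3118 = 0.2416 ≈ 0.24
d₂ = d₁ − σ√T = 0.2416 − 0.3118 = -0.0702 ≈ -0.07
Pr(exercise) under Q = N(d₂) = 0.4721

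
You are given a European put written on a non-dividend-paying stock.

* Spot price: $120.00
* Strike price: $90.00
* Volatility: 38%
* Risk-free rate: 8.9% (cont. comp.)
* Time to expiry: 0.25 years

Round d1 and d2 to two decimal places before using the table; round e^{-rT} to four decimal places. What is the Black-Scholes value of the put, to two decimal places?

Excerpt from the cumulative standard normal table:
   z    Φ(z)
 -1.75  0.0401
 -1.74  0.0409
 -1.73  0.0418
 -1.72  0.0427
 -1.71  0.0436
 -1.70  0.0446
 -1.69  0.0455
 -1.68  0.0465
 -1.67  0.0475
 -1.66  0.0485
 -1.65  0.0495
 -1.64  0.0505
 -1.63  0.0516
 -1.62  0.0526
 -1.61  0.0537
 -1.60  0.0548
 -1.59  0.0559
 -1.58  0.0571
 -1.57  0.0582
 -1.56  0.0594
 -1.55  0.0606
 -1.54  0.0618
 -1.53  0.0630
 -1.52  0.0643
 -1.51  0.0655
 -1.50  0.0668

T = 0.25;  σ√T = 0.1900
d₁ = [ln(120/90) + (0.089 + 0.38²/2)·0.25] / 0.1900 = [0.2877 + 0.0403] / 0.1900 = 1.7262 which rounds to 1.73
d₂ = d₁ − σ√T = 1.7262 − 0.1900 = 1.5362 which rounds to 1.54
exp(−rT) = exp(−0.089·0.25) = 0.9780
P = 90·0.9780·N(-1.54) − 120·N(-1.73) = 90·0.9780·0.0618 − 120·0.0418 = 5.4396 − 5.0160 = 0.4236

$0.42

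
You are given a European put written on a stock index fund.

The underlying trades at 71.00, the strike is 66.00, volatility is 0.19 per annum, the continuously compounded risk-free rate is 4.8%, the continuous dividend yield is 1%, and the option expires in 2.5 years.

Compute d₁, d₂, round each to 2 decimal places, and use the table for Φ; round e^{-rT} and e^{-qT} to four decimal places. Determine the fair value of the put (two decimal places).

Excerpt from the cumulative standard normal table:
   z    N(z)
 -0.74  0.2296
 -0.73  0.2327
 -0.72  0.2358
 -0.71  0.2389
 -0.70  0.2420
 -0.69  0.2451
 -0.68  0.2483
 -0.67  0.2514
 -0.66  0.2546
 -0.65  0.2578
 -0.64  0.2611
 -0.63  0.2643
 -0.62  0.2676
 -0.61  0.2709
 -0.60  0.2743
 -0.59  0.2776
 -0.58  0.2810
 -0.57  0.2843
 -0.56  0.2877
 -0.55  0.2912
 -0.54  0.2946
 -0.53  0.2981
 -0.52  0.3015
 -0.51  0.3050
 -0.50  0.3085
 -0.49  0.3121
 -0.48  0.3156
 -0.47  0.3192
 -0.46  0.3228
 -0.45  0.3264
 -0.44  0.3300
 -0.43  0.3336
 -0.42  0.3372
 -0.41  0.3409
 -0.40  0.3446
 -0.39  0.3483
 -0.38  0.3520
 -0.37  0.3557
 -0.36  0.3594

σ√T = 0.19·√2.5 = 0.3004
ln(S/K) + (r − q + σ²/2)T = ln(71/66) + (0.048 − 0.01 + 0.19²/2)·2.5 = 0.0730 + 0.1401 = 0.2132
d₁ = 0.2132 / 0.3004 = 0.7095 which rounds to 0.71
d₂ = d₁ − σ√T = 0.7095 − 0.3004 = 0.4091 which rounds to 0.41
exp(−qT) = exp(−0.01·2.5) = 0.9753;  exp(−rT) = exp(−0.048·2.5) = 0.8869
N(−d₂) = N(-0.41) = 0.3409;  N(−d₁) = N(-0.71) = 0.2389
P = 66·0.8869·0.3409 − 71·0.9753·0.2389 = 19.9547 − 16.5429 = 3.4118

3.41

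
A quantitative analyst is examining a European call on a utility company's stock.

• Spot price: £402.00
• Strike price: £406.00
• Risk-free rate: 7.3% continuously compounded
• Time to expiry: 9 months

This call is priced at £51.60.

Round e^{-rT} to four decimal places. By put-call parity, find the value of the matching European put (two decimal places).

£33.96

e^(−rT) = e^(−0.073·0.75) = 0.9467
Put-call parity: C − P = S − K·e^(−rT) = 402 − 406·0.9467 = 402 − 384.3602 = 17.6398
P = C − (C − P) = 51.60 − (17.6398) = 33.9602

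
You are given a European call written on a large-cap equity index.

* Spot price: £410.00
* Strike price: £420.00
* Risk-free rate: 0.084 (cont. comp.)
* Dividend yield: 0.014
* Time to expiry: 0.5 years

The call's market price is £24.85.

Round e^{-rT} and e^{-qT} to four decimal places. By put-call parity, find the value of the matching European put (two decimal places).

exp(−qT) = exp(−0.014·0.5) = 0.9930;  exp(−rT) = exp(−0.084·0.5) = 0.9589
Put-call parity: C − P = S·e^(−qT) − K·e^(−rT) = 410·0.9930 − 420·0.9589 = 407.1300 − 402.7380 = 4.3920
P = C − (C − P) = 24.85 − (4.3920) = 20.4580

£20.46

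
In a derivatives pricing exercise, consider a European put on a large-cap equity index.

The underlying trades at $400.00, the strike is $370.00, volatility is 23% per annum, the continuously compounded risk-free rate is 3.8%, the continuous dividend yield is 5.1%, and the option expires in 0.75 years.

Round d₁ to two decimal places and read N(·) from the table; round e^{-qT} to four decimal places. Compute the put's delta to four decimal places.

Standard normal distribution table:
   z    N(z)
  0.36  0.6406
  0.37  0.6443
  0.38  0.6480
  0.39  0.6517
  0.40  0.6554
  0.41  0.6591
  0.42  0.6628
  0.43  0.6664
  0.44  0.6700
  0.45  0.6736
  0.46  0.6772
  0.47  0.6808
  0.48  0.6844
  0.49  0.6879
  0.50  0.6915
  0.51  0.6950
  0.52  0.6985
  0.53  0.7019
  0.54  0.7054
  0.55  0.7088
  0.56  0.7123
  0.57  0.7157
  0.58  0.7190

-0.3176

σ√T = 0.23 × 0.8660 = 0.1992
d₁ = [ln(400/370) + (0.038 − 0.051 + ½·0.23²)·0.75] / (σ√T) = (0.0780 + 0.0101) / 0.1992 = 0.4420 which rounds to 0.44
N(d₁) = N(0.44) = 0.6700
Δ_put = exp(−qT)·(N(d₁) − 1) = 0.9625·(0.6700 − 1) = -0.3176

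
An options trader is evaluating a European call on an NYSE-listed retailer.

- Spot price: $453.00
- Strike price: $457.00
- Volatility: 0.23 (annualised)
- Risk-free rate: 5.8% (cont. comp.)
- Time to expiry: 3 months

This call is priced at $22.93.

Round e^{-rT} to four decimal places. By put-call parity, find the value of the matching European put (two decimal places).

exp(−rT) = exp(−0.058·0.25) = 0.9856
Put-call parity: C − P = S − K·e^(−rT) = 453 − 457·0.9856 = 453 − 450.4192 = 2.5808
P = C − (C − P) = 22.93 − (2.5808) = 20.3492

$20.35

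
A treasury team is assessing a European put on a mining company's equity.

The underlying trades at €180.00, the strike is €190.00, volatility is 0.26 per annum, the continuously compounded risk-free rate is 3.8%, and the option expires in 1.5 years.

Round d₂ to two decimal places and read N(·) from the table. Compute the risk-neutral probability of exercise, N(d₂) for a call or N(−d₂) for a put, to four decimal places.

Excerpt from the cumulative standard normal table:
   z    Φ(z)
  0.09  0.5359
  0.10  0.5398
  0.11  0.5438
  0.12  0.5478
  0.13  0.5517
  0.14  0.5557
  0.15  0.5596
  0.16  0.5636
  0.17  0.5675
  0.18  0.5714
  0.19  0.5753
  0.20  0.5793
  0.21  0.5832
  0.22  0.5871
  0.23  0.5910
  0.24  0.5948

T = 1.5;  σ√T = 0.3184
ln(S/K) + (r + σ²/2)T = ln(180/190) + (0.038 + 0.26²/2)·1.5 = -0.0541 + 0.1077 = 0.0536
d₁ = 0.0536 / 0.3184 = 0.1684 ≈ 0.17
d₂ = d₁ − σ√T = 0.1684 − 0.3184 = -0.1500 ≈ -0.15
Pr(exercise) under Q = N(−d₂) = N(0.15) = 0.5596

0.5596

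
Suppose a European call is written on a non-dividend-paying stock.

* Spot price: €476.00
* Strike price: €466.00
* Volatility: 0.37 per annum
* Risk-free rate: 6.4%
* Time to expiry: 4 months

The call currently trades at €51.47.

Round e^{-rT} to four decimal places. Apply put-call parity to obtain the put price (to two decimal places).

e^(−rT) = e^(−0.064·0.3333) = 0.9789
Put-call parity: C − P = S − K·e^(−rT) = 476 − 466·0.9789 = 476 − 456.1674 = 19.8326
P = C − (C − P) = 51.47 − (19.8326) = 31.6374

€31.64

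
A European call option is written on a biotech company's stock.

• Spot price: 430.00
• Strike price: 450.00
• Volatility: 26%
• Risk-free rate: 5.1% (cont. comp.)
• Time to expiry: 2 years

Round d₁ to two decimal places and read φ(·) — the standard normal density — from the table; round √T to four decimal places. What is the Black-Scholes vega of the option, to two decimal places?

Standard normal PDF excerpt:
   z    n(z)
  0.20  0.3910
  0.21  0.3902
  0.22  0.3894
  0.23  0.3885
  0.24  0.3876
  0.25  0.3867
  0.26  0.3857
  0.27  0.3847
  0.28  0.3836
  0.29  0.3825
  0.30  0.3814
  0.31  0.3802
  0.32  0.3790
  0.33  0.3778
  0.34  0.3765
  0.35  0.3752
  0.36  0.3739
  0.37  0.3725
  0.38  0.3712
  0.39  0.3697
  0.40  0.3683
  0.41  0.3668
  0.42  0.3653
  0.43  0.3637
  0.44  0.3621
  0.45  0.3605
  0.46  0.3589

228.95

T = 2;  σ√T = 0.3677
d₁ = [ln(430/450) + (0.051 + 0.26²/2)·2] / 0.3677 = [-0.0455 + 0.1696] / 0.3677 = 0.3376 ≈ 0.34
√T = √2 = 1.4142
φ(d₁) = φ(0.34) = 0.3765
vega = S·φ(d₁)·√T = 430·0.3765·1.4142 = 228.9519
(Vega is the same for a European call and put with the same parameters.)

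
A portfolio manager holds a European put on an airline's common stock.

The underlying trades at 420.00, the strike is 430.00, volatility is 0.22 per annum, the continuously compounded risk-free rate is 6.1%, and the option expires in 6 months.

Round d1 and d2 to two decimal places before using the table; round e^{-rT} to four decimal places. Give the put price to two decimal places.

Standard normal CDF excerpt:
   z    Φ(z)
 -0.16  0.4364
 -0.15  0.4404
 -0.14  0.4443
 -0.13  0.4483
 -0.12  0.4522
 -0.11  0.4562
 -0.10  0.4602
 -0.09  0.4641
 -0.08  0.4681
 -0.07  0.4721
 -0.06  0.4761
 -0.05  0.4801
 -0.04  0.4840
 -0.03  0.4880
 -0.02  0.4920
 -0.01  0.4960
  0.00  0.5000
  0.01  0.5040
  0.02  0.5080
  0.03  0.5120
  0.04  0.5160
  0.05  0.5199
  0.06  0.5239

σ√T = 0.22 × 0.7071 = 0.1556
ln(S/K) + (r + σ²/2)T = ln(420/430) + (0.061 + 0.22²/2)·0.5 = -0.0235 + 0.0426 = 0.0191
d₁ = 0.0191 / 0.1556 = 0.1226 ≈ 0.12
d₂ = d₁ − σ√T = 0.1226 − 0.1556 = -0.0330 ≈ -0.03
e^(−rT) = e^(−0.061·0.5) = 0.9700
N(−d₂) = N(0.03) = 0.5120;  N(−d₁) = N(-0.12) = 0.4522
P = 430·0.9700·0.5120 − 420·0.4522 = 213.5552 − 189.9240 = 23.6312

23.63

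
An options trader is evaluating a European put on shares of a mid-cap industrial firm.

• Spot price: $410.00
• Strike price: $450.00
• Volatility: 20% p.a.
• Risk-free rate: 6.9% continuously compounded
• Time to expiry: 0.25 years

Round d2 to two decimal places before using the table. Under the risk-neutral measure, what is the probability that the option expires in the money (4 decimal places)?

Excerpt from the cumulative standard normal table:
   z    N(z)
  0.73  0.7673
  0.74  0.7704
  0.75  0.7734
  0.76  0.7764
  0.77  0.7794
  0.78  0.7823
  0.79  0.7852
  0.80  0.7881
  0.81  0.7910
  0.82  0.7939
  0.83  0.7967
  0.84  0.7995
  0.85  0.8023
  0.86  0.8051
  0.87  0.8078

0.7910

T = 0.25;  σ√T = 0.1000
d₁ = [ln(410/450) + (0.069 + 0.2²/2)·0.25] / 0.1000 = [-0.0931 + 0.0223] / 0.1000 = -0.7084 which rounds to -0.71
d₂ = d₁ − σ√T = -0.7084 − 0.1000 = -0.8084 which rounds to -0.81
Pr(exercise) under Q = N(−d₂) = N(0.81) = 0.7910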